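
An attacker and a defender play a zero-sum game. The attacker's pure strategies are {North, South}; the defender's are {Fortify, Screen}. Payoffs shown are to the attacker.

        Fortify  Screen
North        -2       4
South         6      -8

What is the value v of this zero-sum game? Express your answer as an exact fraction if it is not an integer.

Row minima: North → -2, South → -8; maximin = -2.
Column maxima: Fortify → 6, Screen → 4; minimax = 4.
-2 ≠ 4, so there is no saddle point; optimal play is mixed.
Let the attacker play North with probability p. Expected payoff against Fortify: (-2)p + 6(1−p) = −8p + 6; against Screen: 4p + (-8)(1−p) = 12p − 8.
Setting these equal: −8p + 6 = 12p − 8 ⇒ −20p = -14 ⇒ p = 7/10, and the value is (-8)·(7/10) + 6 = 2/5.
For the defender: with q = P(Fortify), equating North's and South's payoffs gives −6q + 4 = 14q − 8 ⇒ q = 3/5.

2/5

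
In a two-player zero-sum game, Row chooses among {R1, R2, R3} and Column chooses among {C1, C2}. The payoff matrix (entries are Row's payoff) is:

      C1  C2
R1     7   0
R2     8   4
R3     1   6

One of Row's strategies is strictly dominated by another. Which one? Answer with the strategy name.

R2 gives a strictly higher payoff than R1 against every column: 8 > 7, 4 > 0.
So R1 is strictly dominated and Row never plays it.

R1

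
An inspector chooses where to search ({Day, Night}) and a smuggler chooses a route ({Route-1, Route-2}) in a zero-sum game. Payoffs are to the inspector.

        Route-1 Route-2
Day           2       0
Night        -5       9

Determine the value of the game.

9/8

Row minima: Day → 0, Night → -5; maximin = 0.
Column maxima: Route-1 → 2, Route-2 → 9; minimax = 2.
0 ≠ 2, so there is no saddle point; optimal play is mixed.
Let the inspector play Day with probability p. Expected payoff against Route-1: 2p + (-5)(1−p) = 7p − 5; against Route-2: 0p + 9(1−p) = −9p + 9.
Setting these equal: 7p − 5 = −9p + 9 ⇒ 16p = 14 ⇒ p = 7/8, and the value is (7)·(7/8) − 5 = 9/8.
For the smuggler: with q = P(Route-1), equating Day's and Night's payoffs gives 2q = −14q + 9 ⇒ q = 9/16.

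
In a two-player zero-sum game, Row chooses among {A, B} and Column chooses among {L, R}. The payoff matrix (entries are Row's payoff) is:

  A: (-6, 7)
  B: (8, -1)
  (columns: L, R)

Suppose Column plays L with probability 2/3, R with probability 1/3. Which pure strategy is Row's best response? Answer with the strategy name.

Expected payoff of A: (2/3)·(-6) + (1/3)·7 = -5/3.
Expected payoff of B: (2/3)·8 + (1/3)·(-1) = 5.
The largest is 5, so Row's best response is B.

B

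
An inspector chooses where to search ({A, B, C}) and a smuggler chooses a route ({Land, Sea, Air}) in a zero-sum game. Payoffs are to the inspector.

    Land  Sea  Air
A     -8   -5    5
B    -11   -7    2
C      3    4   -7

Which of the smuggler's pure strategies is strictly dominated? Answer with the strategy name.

Land holds the inspector's payoff strictly below Sea in every row: -8 < -5, -11 < -7, 3 < 4.
So Sea is strictly dominated for the smuggler.

Sea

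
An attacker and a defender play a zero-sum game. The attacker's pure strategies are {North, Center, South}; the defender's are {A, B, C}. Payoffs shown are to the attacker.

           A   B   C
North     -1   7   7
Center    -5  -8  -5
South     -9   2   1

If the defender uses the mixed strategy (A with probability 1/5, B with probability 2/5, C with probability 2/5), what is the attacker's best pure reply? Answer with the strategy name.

Expected payoff of North: (1/5)·(-1) + (2/5)·7 + (2/5)·7 = 27/5.
Expected payoff of Center: (1/5)·(-5) + (2/5)·(-8) + (2/5)·(-5) = -31/5.
Expected payoff of South: (1/5)·(-9) + (2/5)·2 + (2/5)·1 = -3/5.
The largest is 27/5, so the attacker's best response is North.

North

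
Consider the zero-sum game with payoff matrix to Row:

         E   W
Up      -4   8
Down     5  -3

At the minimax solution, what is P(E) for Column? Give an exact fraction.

Row minima: Up → -4, Down → -3; maximin = -3.
Column maxima: E → 5, W → 8; minimax = 5.
-3 ≠ 5, so there is no saddle point; optimal play is mixed.
Let Row play Up with probability p. Expected payoff against E: (-4)p + 5(1−p) = −9p + 5; against W: 8p + (-3)(1−p) = 11p − 3.
Setting these equal: −9p + 5 = 11p − 3 ⇒ −20p = -8 ⇒ p = 2/5, and the value is (-9)·(2/5) + 5 = 7/5.
For Column: with q = P(E), equating Up's and Down's payoffs gives −12q + 8 = 8q − 3 ⇒ q = 11/20.

11/20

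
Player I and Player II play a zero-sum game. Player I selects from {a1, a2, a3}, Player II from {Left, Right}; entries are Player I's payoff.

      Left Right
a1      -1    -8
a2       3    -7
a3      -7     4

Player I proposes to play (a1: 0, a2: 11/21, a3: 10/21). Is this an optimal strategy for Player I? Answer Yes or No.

Yes

Against Left this mix gives (11/21)·3 + (10/21)·(-7) = -37/21.
Against Right this mix gives (11/21)·(-7) + (10/21)·4 = -37/21.
All of Player II's active replies (Left, Right) yield -37/21, and no column does worse for Player I. The mix makes Player II indifferent and guarantees -37/21, so it is optimal.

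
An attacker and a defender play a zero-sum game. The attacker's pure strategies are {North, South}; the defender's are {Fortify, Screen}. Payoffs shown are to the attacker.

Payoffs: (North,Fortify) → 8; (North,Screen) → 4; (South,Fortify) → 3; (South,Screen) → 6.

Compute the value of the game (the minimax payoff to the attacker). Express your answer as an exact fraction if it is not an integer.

36/7

Row minima: North → 4, South → 3; maximin = 4.
Column maxima: Fortify → 8, Screen → 6; minimax = 6.
4 ≠ 6, so there is no saddle point; optimal play is mixed.
Let the attacker play North with probability p. Expected payoff against Fortify: 8p + 3(1−p) = 5p + 3; against Screen: 4p + 6(1−p) = −2p + 6.
Setting these equal: 5p + 3 = −2p + 6 ⇒ 7p = 3 ⇒ p = 3/7, and the value is (5)·(3/7) + 3 = 36/7.
For the defender: with q = P(Fortify), equating North's and South's payoffs gives 4q + 4 = −3q + 6 ⇒ q = 2/7.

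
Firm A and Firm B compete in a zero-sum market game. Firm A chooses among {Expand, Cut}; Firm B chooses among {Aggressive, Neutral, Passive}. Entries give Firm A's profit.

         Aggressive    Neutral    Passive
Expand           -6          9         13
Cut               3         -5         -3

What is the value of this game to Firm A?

-3/23

Row minima: Expand → -6, Cut → -5; maximin = -5.
Column maxima: Aggressive → 3, Neutral → 9, Passive → 13; minimax = 3.
-5 ≠ 3, so there is no saddle point; optimal play is mixed.
Passive is strictly dominated by Neutral (it gives Firm A strictly more in every row), so Firm B never plays it.
On the remaining 2×2 (Expand, Cut vs Aggressive, Neutral):
Let Firm A play Expand with probability p. Expected payoff against Aggressive: (-6)p + 3(1−p) = −9p + 3; against Neutral: 9p + (-5)(1−p) = 14p − 5.
Setting these equal: −9p + 3 = 14p − 5 ⇒ −23p = -8 ⇒ p = 8/23, and the value is (-9)·(8/23) + 3 = -3/23.
For Firm B: with q = P(Aggressive), equating Expand's and Cut's payoffs gives −15q + 9 = 8q − 5 ⇒ q = 14/23.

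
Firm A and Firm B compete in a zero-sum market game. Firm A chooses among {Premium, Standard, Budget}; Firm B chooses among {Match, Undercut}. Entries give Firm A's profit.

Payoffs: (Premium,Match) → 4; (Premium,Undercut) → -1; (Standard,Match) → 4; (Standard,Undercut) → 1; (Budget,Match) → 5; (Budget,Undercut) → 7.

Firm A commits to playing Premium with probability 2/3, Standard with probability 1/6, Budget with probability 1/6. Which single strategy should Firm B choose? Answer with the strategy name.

Undercut

If Firm B plays Match, Firm A's expected payoff is (2/3)·4 + (1/6)·4 + (1/6)·5 = 25/6.
If Firm B plays Undercut, Firm A's expected payoff is (2/3)·(-1) + (1/6)·1 + (1/6)·7 = 2/3.
Firm B minimizes Firm A's payoff; the smallest is 2/3, so the best response is Undercut.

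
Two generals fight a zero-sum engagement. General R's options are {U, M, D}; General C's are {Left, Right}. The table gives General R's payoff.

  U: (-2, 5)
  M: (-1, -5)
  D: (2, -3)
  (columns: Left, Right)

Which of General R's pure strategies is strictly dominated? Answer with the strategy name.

M

D gives a strictly higher payoff than M against every column: 2 > -1, -3 > -5.
So M is strictly dominated and General R never plays it.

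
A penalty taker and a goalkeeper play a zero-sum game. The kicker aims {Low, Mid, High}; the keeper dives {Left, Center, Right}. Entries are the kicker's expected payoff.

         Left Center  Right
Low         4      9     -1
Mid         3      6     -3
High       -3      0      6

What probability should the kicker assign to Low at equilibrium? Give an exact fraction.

9/14

Row minima: Low → -1, Mid → -3, High → -3; maximin = -1.
Column maxima: Left → 4, Center → 9, Right → 6; minimax = 4.
-1 ≠ 4, so there is no saddle point; optimal play is mixed.
Mid is strictly dominated by Low, so the kicker never plays it.
Center is strictly dominated by Left (it gives the kicker strictly more in every row), so the keeper never plays it.
On the remaining 2×2 (Low, High vs Left, Right):
Let the kicker play Low with probability p. Expected payoff against Left: 4p + (-3)(1−p) = 7p − 3; against Right: (-1)p + 6(1−p) = −7p + 6.
Setting these equal: 7p − 3 = −7p + 6 ⇒ 14p = 9 ⇒ p = 9/14, and the value is (7)·(9/14) − 3 = 3/2.
For the keeper: with q = P(Left), equating Low's and High's payoffs gives 5q − 1 = −9q + 6 ⇒ q = 1/2.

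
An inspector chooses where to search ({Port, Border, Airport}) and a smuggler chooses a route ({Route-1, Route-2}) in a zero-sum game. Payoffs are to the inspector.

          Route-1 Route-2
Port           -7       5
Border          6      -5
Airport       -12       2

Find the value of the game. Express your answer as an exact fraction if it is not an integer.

Row minima: Port → -7, Border → -5, Airport → -12; maximin = -5.
Column maxima: Route-1 → 6, Route-2 → 5; minimax = 5.
-5 ≠ 5, so there is no saddle point; optimal play is mixed.
Airport is strictly dominated by Port, so the inspector never plays it.
On the remaining 2×2 (Port, Border vs Route-1, Route-2):
Let the inspector play Port with probability p. Expected payoff against Route-1: (-7)p + 6(1−p) = −13p + 6; against Route-2: 5p + (-5)(1−p) = 10p − 5.
Setting these equal: −13p + 6 = 10p − 5 ⇒ −23p = -11 ⇒ p = 11/23, and the value is (-13)·(11/23) + 6 = -5/23.
For the smuggler: with q = P(Route-1), equating Port's and Border's payoffs gives −12q + 5 = 11q − 5 ⇒ q = 10/23.

-5/23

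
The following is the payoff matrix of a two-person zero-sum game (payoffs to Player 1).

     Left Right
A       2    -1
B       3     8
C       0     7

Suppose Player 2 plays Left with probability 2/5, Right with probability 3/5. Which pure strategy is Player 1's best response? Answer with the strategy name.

B

Expected payoff of A: (2/5)·2 + (3/5)·(-1) = 1/5.
Expected payoff of B: (2/5)·3 + (3/5)·8 = 6.
Expected payoff of C: (2/5)·0 + (3/5)·7 = 21/5.
The largest is 6, so Player 1's best response is B.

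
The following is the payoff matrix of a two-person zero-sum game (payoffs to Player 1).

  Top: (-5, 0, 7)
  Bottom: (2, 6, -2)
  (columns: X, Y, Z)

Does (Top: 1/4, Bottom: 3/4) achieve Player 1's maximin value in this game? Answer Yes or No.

Yes

Against X this mix gives (1/4)·(-5) + (3/4)·2 = 1/4.
Against Y this mix gives (1/4)·0 + (3/4)·6 = 9/2.
Against Z this mix gives (1/4)·7 + (3/4)·(-2) = 1/4.
All of Player 2's active replies (X, Z) yield 1/4, and no column does worse for Player 1. The mix makes Player 2 indifferent and guarantees 1/4, so it is optimal.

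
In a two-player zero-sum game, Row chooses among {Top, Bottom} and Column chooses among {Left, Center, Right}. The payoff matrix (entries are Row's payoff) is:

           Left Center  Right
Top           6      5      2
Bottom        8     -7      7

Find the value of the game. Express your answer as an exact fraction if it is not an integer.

49/17

Row minima: Top → 2, Bottom → -7; maximin = 2.
Column maxima: Left → 8, Center → 5, Right → 7; minimax = 5.
2 ≠ 5, so there is no saddle point; optimal play is mixed.
Left is strictly dominated by Center (it gives Row strictly more in every row), so Column never plays it.
On the remaining 2×2 (Top, Bottom vs Center, Right):
Let Row play Top with probability p. Expected payoff against Center: 5p + (-7)(1−p) = 12p − 7; against Right: 2p + 7(1−p) = −5p + 7.
Setting these equal: 12p − 7 = −5p + 7 ⇒ 17p = 14 ⇒ p = 14/17, and the value is (12)·(14/17) − 7 = 49/17.
For Column: with q = P(Center), equating Top's and Bottom's payoffs gives 3q + 2 = −14q + 7 ⇒ q = 5/17.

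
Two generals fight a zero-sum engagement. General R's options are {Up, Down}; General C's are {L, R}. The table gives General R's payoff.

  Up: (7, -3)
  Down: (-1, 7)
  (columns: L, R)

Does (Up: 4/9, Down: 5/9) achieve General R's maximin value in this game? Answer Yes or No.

Yes

Against L this mix gives (4/9)·7 + (5/9)·(-1) = 23/9.
Against R this mix gives (4/9)·(-3) + (5/9)·7 = 23/9.
All of General C's active replies (L, R) yield 23/9, and no column does worse for General R. The mix makes General C indifferent and guarantees 23/9, so it is optimal.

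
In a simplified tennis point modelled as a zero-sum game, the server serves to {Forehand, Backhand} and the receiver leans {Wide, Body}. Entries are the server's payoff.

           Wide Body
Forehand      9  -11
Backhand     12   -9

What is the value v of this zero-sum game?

-9

Row minima: Forehand → -11, Backhand → -9; maximin = -9.
Column maxima: Wide → 12, Body → -9; minimax = -9.
Since maximin = minimax = -9, there is a saddle point and the value is -9.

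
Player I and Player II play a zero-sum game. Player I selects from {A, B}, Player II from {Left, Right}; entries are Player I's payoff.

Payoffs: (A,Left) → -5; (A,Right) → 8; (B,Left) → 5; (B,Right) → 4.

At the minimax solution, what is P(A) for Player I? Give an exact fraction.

1/14

Row minima: A → -5, B → 4; maximin = 4.
Column maxima: Left → 5, Right → 8; minimax = 5.
4 ≠ 5, so there is no saddle point; optimal play is mixed.
Let Player I play A with probability p. Expected payoff against Left: (-5)p + 5(1−p) = −10p + 5; against Right: 8p + 4(1−p) = 4p + 4.
Setting these equal: −10p + 5 = 4p + 4 ⇒ −14p = -1 ⇒ p = 1/14, and the value is (-10)·(1/14) + 5 = 30/7.
For Player II: with q = P(Left), equating A's and B's payoffs gives −13q + 8 = q + 4 ⇒ q = 2/7.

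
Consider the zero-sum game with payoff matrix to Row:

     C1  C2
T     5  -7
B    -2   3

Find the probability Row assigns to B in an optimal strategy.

Row minima: T → -7, B → -2; maximin = -2.
Column maxima: C1 → 5, C2 → 3; minimax = 3.
-2 ≠ 3, so there is no saddle point; optimal play is mixed.
Let Row play T with probability p. Expected payoff against C1: 5p + (-2)(1−p) = 7p − 2; against C2: (-7)p + 3(1−p) = −10p + 3.
Setting these equal: 7p − 2 = −10p + 3 ⇒ 17p = 5 ⇒ p = 5/17, and the value is (7)·(5/17) − 2 = 1/17.
For Column: with q = P(C1), equating T's and B's payoffs gives 12q − 7 = −5q + 3 ⇒ q = 10/17.

12/17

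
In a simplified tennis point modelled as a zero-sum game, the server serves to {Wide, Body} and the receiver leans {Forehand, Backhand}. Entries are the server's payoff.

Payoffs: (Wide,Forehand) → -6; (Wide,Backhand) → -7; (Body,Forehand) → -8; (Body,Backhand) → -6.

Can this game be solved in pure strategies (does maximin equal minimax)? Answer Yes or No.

Row minima: Wide → -7, Body → -8; maximin = -7.
Column maxima: Forehand → -6, Backhand → -6; minimax = -6.
-7 ≠ -6, so no pure-strategy equilibrium exists.

No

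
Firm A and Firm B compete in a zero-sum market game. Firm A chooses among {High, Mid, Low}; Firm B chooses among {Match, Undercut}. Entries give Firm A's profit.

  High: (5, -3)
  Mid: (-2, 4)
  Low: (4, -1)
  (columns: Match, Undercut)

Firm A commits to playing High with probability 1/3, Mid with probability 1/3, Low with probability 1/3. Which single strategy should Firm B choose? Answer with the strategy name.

Undercut

If Firm B plays Match, Firm A's expected payoff is (1/3)·5 + (1/3)·(-2) + (1/3)·4 = 7/3.
If Firm B plays Undercut, Firm A's expected payoff is (1/3)·(-3) + (1/3)·4 + (1/3)·(-1) = 0.
Firm B minimizes Firm A's payoff; the smallest is 0, so the best response is Undercut.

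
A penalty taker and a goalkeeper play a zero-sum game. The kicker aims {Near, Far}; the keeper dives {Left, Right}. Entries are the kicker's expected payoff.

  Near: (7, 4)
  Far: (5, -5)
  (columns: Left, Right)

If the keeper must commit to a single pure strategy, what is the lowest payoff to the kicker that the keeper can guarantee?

4

Column maxima: Left → 7, Right → 4.
The smallest of these is 4.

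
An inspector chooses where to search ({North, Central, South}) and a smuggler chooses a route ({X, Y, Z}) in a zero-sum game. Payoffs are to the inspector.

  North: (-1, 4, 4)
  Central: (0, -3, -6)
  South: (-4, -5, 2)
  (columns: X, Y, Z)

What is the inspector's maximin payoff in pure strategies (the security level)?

-1

Row minima: North → -1, Central → -6, South → -5.
The best of these is -1.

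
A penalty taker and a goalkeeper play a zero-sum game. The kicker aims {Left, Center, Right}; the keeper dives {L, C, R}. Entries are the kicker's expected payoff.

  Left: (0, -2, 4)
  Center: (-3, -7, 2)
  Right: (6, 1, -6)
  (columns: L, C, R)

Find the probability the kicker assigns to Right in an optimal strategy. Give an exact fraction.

6/13

Row minima: Left → -2, Center → -7, Right → -6; maximin = -2.
Column maxima: L → 6, C → 1, R → 4; minimax = 1.
-2 ≠ 1, so there is no saddle point; optimal play is mixed.
Center is strictly dominated by Left, so the kicker never plays it.
L is strictly dominated by C (it gives the kicker strictly more in every row), so the keeper never plays it.
On the remaining 2×2 (Left, Right vs C, R):
Let the kicker play Left with probability p. Expected payoff against C: (-2)p + 1(1−p) = −3p + 1; against R: 4p + (-6)(1−p) = 10p − 6.
Setting these equal: −3p + 1 = 10p − 6 ⇒ −13p = -7 ⇒ p = 7/13, and the value is (-3)·(7/13) + 1 = -8/13.
For the keeper: with q = P(C), equating Left's and Right's payoffs gives −6q + 4 = 7q − 6 ⇒ q = 10/13.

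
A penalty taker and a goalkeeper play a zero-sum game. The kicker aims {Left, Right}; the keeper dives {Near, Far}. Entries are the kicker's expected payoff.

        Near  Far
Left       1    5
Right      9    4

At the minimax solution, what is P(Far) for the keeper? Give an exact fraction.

Row minima: Left → 1, Right → 4; maximin = 4.
Column maxima: Near → 9, Far → 5; minimax = 5.
4 ≠ 5, so there is no saddle point; optimal play is mixed.
Let the kicker play Left with probability p. Expected payoff against Near: 1p + 9(1−p) = −8p + 9; against Far: 5p + 4(1−p) = p + 4.
Setting these equal: −8p + 9 = p + 4 ⇒ −9p = -5 ⇒ p = 5/9, and the value is (-8)·(5/9) + 9 = 41/9.
For the keeper: with q = P(Near), equating Left's and Right's payoffs gives −4q + 5 = 5q + 4 ⇒ q = 1/9.

8/9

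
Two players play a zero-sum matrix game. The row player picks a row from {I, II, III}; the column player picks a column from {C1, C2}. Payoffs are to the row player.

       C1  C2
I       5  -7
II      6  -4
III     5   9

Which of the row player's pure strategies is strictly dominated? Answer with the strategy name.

II gives a strictly higher payoff than I against every column: 6 > 5, -4 > -7.
So I is strictly dominated and the row player never plays it.

I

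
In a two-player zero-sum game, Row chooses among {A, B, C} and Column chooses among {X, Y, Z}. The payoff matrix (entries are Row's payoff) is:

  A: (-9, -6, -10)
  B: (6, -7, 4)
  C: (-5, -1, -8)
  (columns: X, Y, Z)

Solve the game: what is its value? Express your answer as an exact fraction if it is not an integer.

-10/3

Row minima: A → -10, B → -7, C → -8; maximin = -7.
Column maxima: X → 6, Y → -1, Z → 4; minimax = -1.
-7 ≠ -1, so there is no saddle point; optimal play is mixed.
A is strictly dominated by C, so Row never plays it.
X is strictly dominated by Z (it gives Row strictly more in every row), so Column never plays it.
On the remaining 2×2 (B, C vs Y, Z):
Let Row play B with probability p. Expected payoff against Y: (-7)p + (-1)(1−p) = −6p − 1; against Z: 4p + (-8)(1−p) = 12p − 8.
Setting these equal: −6p − 1 = 12p − 8 ⇒ −18p = -7 ⇒ p = 7/18, and the value is (-6)·(7/18) − 1 = -10/3.
For Column: with q = P(Y), equating B's and C's payoffs gives −11q + 4 = 7q − 8 ⇒ q = 2/3.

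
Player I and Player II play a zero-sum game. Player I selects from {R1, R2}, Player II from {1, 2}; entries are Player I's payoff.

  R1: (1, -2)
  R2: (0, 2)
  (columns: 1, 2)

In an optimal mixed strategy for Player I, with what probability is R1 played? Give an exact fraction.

Row minima: R1 → -2, R2 → 0; maximin = 0.
Column maxima: 1 → 1, 2 → 2; minimax = 1.
0 ≠ 1, so there is no saddle point; optimal play is mixed.
Let Player I play R1 with probability p. Expected payoff against 1: 1p + 0(1−p) = p; against 2: (-2)p + 2(1−p) = −4p + 2.
Setting these equal: p = −4p + 2 ⇒ 5p = 2 ⇒ p = 2/5, and the value is (1)·(2/5) = 2/5.
For Player II: with q = P(1), equating R1's and R2's payoffs gives 3q − 2 = −2q + 2 ⇒ q = 4/5.

2/5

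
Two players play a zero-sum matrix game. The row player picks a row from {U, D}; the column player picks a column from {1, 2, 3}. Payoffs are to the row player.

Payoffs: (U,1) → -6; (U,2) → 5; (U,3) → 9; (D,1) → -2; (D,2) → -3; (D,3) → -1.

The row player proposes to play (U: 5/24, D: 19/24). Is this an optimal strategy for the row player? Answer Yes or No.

Against 1 this mix gives (5/24)·(-6) + (19/24)·(-2) = -17/6.
Against 2 this mix gives (5/24)·5 + (19/24)·(-3) = -4/3.
Against 3 this mix gives (5/24)·9 + (19/24)·(-1) = 13/12.
The column player will play 1, holding the row player to -17/6. Shifting weight toward the row that does better against 1 would raise this floor (the equalizing mix achieves -7/3 against both 1 and 2), so the proposed strategy is not optimal.

No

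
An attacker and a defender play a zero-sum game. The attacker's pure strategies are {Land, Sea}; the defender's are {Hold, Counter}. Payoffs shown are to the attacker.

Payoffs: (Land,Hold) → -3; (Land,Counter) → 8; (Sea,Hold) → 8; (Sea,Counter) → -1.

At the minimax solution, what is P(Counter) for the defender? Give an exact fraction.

Row minima: Land → -3, Sea → -1; maximin = -1.
Column maxima: Hold → 8, Counter → 8; minimax = 8.
-1 ≠ 8, so there is no saddle point; optimal play is mixed.
Let the attacker play Land with probability p. Expected payoff against Hold: (-3)p + 8(1−p) = −11p + 8; against Counter: 8p + (-1)(1−p) = 9p − 1.
Setting these equal: −11p + 8 = 9p − 1 ⇒ −20p = -9 ⇒ p = 9/20, and the value is (-11)·(9/20) + 8 = 61/20.
For the defender: with q = P(Hold), equating Land's and Sea's payoffs gives −11q + 8 = 9q − 1 ⇒ q = 9/20.

11/20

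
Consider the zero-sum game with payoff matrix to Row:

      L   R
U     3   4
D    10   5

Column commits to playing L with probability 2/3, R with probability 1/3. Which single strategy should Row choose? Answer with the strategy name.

D

Expected payoff of U: (2/3)·3 + (1/3)·4 = 10/3.
Expected payoff of D: (2/3)·10 + (1/3)·5 = 25/3.
The largest is 25/3, so Row's best response is D.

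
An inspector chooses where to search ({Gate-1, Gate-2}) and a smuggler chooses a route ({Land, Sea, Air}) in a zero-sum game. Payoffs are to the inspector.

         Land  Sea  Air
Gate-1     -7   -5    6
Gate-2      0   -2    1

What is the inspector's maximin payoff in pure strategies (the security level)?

Row minima: Gate-1 → -7, Gate-2 → -2.
The best of these is -2.

-2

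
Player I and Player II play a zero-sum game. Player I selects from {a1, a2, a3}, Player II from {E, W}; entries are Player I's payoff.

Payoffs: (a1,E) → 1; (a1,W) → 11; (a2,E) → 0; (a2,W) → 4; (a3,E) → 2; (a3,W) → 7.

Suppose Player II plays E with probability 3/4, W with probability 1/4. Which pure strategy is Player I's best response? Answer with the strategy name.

a1

Expected payoff of a1: (3/4)·1 + (1/4)·11 = 7/2.
Expected payoff of a2: (3/4)·0 + (1/4)·4 = 1.
Expected payoff of a3: (3/4)·2 + (1/4)·7 = 13/4.
The largest is 7/2, so Player I's best response is a1.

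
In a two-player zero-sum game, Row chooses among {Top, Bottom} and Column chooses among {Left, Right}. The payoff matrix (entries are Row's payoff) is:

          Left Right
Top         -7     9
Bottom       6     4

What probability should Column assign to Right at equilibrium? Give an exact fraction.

Row minima: Top → -7, Bottom → 4; maximin = 4.
Column maxima: Left → 6, Right → 9; minimax = 6.
4 ≠ 6, so there is no saddle point; optimal play is mixed.
Let Row play Top with probability p. Expected payoff against Left: (-7)p + 6(1−p) = −13p + 6; against Right: 9p + 4(1−p) = 5p + 4.
Setting these equal: −13p + 6 = 5p + 4 ⇒ −18p = -2 ⇒ p = 1/9, and the value is (-13)·(1/9) + 6 = 41/9.
For Column: with q = P(Left), equating Top's and Bottom's payoffs gives −16q + 9 = 2q + 4 ⇒ q = 5/18.

13/18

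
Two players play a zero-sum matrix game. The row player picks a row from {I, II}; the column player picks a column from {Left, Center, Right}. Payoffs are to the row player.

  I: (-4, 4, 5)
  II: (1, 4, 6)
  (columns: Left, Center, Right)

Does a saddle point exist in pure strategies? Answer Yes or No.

Yes

Row minima: I → -4, II → 1; maximin = 1.
Column maxima: Left → 1, Center → 4, Right → 6; minimax = 1.
maximin = minimax = 1, so a saddle point exists.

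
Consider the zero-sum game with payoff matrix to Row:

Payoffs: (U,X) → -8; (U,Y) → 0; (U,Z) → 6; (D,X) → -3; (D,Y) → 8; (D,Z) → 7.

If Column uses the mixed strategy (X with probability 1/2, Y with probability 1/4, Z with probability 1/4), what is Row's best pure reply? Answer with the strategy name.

Expected payoff of U: (1/2)·(-8) + (1/4)·0 + (1/4)·6 = -5/2.
Expected payoff of D: (1/2)·(-3) + (1/4)·8 + (1/4)·7 = 9/4.
The largest is 9/4, so Row's best response is D.

D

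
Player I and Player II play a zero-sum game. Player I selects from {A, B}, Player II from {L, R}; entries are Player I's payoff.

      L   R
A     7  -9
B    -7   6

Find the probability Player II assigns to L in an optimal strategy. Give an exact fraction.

Row minima: A → -9, B → -7; maximin = -7.
Column maxima: L → 7, R → 6; minimax = 6.
-7 ≠ 6, so there is no saddle point; optimal play is mixed.
Let Player I play A with probability p. Expected payoff against L: 7p + (-7)(1−p) = 14p − 7; against R: (-9)p + 6(1−p) = −15p + 6.
Setting these equal: 14p − 7 = −15p + 6 ⇒ 29p = 13 ⇒ p = 13/29, and the value is (14)·(13/29) − 7 = -21/29.
For Player II: with q = P(L), equating A's and B's payoffs gives 16q − 9 = −13q + 6 ⇒ q = 15/29.

15/29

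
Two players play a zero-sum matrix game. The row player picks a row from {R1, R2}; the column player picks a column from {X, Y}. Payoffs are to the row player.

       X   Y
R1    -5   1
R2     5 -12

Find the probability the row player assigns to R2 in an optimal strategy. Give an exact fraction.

Row minima: R1 → -5, R2 → -12; maximin = -5.
Column maxima: X → 5, Y → 1; minimax = 1.
-5 ≠ 1, so there is no saddle point; optimal play is mixed.
Let the row player play R1 with probability p. Expected payoff against X: (-5)p + 5(1−p) = −10p + 5; against Y: 1p + (-12)(1−p) = 13p − 12.
Setting these equal: −10p + 5 = 13p − 12 ⇒ −23p = -17 ⇒ p = 17/23, and the value is (-10)·(17/23) + 5 = -55/23.
For the column player: with q = P(X), equating R1's and R2's payoffs gives −6q + 1 = 17q − 12 ⇒ q = 13/23.

6/23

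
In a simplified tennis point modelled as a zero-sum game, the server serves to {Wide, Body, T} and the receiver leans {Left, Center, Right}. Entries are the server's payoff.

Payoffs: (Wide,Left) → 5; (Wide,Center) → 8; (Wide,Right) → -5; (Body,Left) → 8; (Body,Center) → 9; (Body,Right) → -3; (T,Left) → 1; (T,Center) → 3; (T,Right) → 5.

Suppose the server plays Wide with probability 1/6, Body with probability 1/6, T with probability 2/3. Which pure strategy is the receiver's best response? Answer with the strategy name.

If the receiver plays Left, the server's expected payoff is (1/6)·5 + (1/6)·8 + (2/3)·1 = 17/6.
If the receiver plays Center, the server's expected payoff is (1/6)·8 + (1/6)·9 + (2/3)·3 = 29/6.
If the receiver plays Right, the server's expected payoff is (1/6)·(-5) + (1/6)·(-3) + (2/3)·5 = 2.
The receiver minimizes the server's payoff; the smallest is 2, so the best response is Right.

Right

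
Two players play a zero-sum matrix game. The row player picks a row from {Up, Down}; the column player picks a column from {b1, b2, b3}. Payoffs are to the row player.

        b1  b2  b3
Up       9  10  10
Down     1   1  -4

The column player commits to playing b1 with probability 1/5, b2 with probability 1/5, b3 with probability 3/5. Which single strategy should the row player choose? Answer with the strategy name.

Expected payoff of Up: (1/5)·9 + (1/5)·10 + (3/5)·10 = 49/5.
Expected payoff of Down: (1/5)·1 + (1/5)·1 + (3/5)·(-4) = -2.
The largest is 49/5, so the row player's best response is Up.

Up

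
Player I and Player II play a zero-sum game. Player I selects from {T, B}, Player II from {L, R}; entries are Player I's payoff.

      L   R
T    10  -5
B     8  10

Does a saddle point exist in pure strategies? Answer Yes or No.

No

Row minima: T → -5, B → 8; maximin = 8.
Column maxima: L → 10, R → 10; minimax = 10.
8 ≠ 10, so no pure-strategy equilibrium exists.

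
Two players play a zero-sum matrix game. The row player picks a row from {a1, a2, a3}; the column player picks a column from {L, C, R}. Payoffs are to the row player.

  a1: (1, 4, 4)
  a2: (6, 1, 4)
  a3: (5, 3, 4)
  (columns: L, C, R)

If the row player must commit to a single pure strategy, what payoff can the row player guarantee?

Row minima: a1 → 1, a2 → 1, a3 → 3.
The best of these is 3.

3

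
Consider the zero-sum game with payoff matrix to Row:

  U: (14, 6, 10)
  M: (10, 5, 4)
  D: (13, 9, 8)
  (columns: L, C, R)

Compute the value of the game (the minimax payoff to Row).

Row minima: U → 6, M → 4, D → 8; maximin = 8.
Column maxima: L → 14, C → 9, R → 10; minimax = 9.
8 ≠ 9, so there is no saddle point; optimal play is mixed.
M is strictly dominated by U, so Row never plays it.
L is strictly dominated by C (it gives Row strictly more in every row), so Column never plays it.
On the remaining 2×2 (U, D vs C, R):
Let Row play U with probability p. Expected payoff against C: 6p + 9(1−p) = −3p + 9; against R: 10p + 8(1−p) = 2p + 8.
Setting these equal: −3p + 9 = 2p + 8 ⇒ −5p = -1 ⇒ p = 1/5, and the value is (-3)·(1/5) + 9 = 42/5.
For Column: with q = P(C), equating U's and D's payoffs gives −4q + 10 = q + 8 ⇒ q = 2/5.

42/5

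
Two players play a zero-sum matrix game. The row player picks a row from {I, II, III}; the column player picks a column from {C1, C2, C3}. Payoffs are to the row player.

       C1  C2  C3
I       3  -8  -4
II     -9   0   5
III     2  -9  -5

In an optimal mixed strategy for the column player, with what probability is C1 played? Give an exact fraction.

Row minima: I → -8, II → -9, III → -9; maximin = -8.
Column maxima: C1 → 3, C2 → 0, C3 → 5; minimax = 0.
-8 ≠ 0, so there is no saddle point; optimal play is mixed.
III is strictly dominated by I, so the row player never plays it.
C3 is strictly dominated by C2 (it gives the row player strictly more in every row), so the column player never plays it.
On the remaining 2×2 (I, II vs C1, C2):
Let the row player play I with probability p. Expected payoff against C1: 3p + (-9)(1−p) = 12p − 9; against C2: (-8)p + 0(1−p) = −8p.
Setting these equal: 12p − 9 = −8p ⇒ 20p = 9 ⇒ p = 9/20, and the value is (12)·(9/20) − 9 = -18/5.
For the column player: with q = P(C1), equating I's and II's payoffs gives 11q − 8 = −9q ⇒ q = 2/5.

2/5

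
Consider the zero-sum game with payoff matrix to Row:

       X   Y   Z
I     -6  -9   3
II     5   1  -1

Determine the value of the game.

Row minima: I → -9, II → -1; maximin = -1.
Column maxima: X → 5, Y → 1, Z → 3; minimax = 1.
-1 ≠ 1, so there is no saddle point; optimal play is mixed.
X is strictly dominated by Y (it gives Row strictly more in every row), so Column never plays it.
On the remaining 2×2 (I, II vs Y, Z):
Let Row play I with probability p. Expected payoff against Y: (-9)p + 1(1−p) = −10p + 1; against Z: 3p + (-1)(1−p) = 4p − 1.
Setting these equal: −10p + 1 = 4p − 1 ⇒ −14p = -2 ⇒ p = 1/7, and the value is (-10)·(1/7) + 1 = -3/7.
For Column: with q = P(Y), equating I's and II's payoffs gives −12q + 3 = 2q − 1 ⇒ q = 2/7.

-3/7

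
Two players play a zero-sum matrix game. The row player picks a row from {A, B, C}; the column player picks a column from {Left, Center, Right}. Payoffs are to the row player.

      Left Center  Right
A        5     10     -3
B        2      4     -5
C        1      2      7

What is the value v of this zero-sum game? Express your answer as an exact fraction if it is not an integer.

19/7

Row minima: A → -3, B → -5, C → 1; maximin = 1.
Column maxima: Left → 5, Center → 10, Right → 7; minimax = 5.
1 ≠ 5, so there is no saddle point; optimal play is mixed.
B is strictly dominated by A, so the row player never plays it.
Center is strictly dominated by Left (it gives the row player strictly more in every row), so the column player never plays it.
On the remaining 2×2 (A, C vs Left, Right):
Let the row player play A with probability p. Expected payoff against Left: 5p + 1(1−p) = 4p + 1; against Right: (-3)p + 7(1−p) = −10p + 7.
Setting these equal: 4p + 1 = −10p + 7 ⇒ 14p = 6 ⇒ p = 3/7, and the value is (4)·(3/7) + 1 = 19/7.
For the column player: with q = P(Left), equating A's and C's payoffs gives 8q − 3 = −6q + 7 ⇒ q = 5/7.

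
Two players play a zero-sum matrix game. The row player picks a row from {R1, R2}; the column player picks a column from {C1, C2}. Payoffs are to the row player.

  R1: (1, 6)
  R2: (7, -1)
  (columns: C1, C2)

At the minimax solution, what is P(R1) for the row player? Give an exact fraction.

8/13

Row minima: R1 → 1, R2 → -1; maximin = 1.
Column maxima: C1 → 7, C2 → 6; minimax = 6.
1 ≠ 6, so there is no saddle point; optimal play is mixed.
Let the row player play R1 with probability p. Expected payoff against C1: 1p + 7(1−p) = −6p + 7; against C2: 6p + (-1)(1−p) = 7p − 1.
Setting these equal: −6p + 7 = 7p − 1 ⇒ −13p = -8 ⇒ p = 8/13, and the value is (-6)·(8/13) + 7 = 43/13.
For the column player: with q = P(C1), equating R1's and R2's payoffs gives −5q + 6 = 8q − 1 ⇒ q = 7/13.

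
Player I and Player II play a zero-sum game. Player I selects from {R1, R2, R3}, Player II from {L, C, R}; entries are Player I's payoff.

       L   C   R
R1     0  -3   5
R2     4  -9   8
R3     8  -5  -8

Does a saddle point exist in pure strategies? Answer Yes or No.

Yes

Row minima: R1 → -3, R2 → -9, R3 → -8; maximin = -3.
Column maxima: L → 8, C → -3, R → 8; minimax = -3.
maximin = minimax = -3, so a saddle point exists.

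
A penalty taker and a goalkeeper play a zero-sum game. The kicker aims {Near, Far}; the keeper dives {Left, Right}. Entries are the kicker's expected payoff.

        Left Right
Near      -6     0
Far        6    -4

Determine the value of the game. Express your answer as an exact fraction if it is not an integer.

-3/2

Row minima: Near → -6, Far → -4; maximin = -4.
Column maxima: Left → 6, Right → 0; minimax = 0.
-4 ≠ 0, so there is no saddle point; optimal play is mixed.
Let the kicker play Near with probability p. Expected payoff against Left: (-6)p + 6(1−p) = −12p + 6; against Right: 0p + (-4)(1−p) = 4p − 4.
Setting these equal: −12p + 6 = 4p − 4 ⇒ −16p = -10 ⇒ p = 5/8, and the value is (-12)·(5/8) + 6 = -3/2.
For the keeper: with q = P(Left), equating Near's and Far's payoffs gives −6q = 10q − 4 ⇒ q = 1/4.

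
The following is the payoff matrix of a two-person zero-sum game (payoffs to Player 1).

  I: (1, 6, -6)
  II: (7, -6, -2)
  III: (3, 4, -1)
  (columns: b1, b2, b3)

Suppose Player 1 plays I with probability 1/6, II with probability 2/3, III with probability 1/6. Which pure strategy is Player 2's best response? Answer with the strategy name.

b3

If Player 2 plays b1, Player 1's expected payoff is (1/6)·1 + (2/3)·7 + (1/6)·3 = 16/3.
If Player 2 plays b2, Player 1's expected payoff is (1/6)·6 + (2/3)·(-6) + (1/6)·4 = -7/3.
If Player 2 plays b3, Player 1's expected payoff is (1/6)·(-6) + (2/3)·(-2) + (1/6)·(-1) = -5/2.
Player 2 minimizes Player 1's payoff; the smallest is -5/2, so the best response is b3.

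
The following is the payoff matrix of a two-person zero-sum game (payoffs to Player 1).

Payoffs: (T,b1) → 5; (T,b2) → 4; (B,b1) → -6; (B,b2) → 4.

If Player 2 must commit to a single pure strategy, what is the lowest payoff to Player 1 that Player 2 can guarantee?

4

Column maxima: b1 → 5, b2 → 4.
The smallest of these is 4.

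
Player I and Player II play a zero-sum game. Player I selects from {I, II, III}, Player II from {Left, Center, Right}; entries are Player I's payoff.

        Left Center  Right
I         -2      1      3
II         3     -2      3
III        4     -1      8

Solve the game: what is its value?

1/4

Row minima: I → -2, II → -2, III → -1; maximin = -1.
Column maxima: Left → 4, Center → 1, Right → 8; minimax = 1.
-1 ≠ 1, so there is no saddle point; optimal play is mixed.
II is strictly dominated by III, so Player I never plays it.
With II eliminated, Right is strictly dominated by Left (it gives Player I strictly more in every remaining row), so Player II never plays it.
On the remaining 2×2 (I, III vs Left, Center):
Let Player I play I with probability p. Expected payoff against Left: (-2)p + 4(1−p) = −6p + 4; against Center: 1p + (-1)(1−p) = 2p − 1.
Setting these equal: −6p + 4 = 2p − 1 ⇒ −8p = -5 ⇒ p = 5/8, and the value is (-6)·(5/8) + 4 = 1/4.
For Player II: with q = P(Left), equating I's and III's payoffs gives −3q + 1 = 5q − 1 ⇒ q = 1/4.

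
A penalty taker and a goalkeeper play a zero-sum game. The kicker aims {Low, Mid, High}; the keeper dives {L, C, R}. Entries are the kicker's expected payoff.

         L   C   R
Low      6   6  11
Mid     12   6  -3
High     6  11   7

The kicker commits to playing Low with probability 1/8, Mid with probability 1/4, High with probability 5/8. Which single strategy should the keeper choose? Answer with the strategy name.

R

If the keeper plays L, the kicker's expected payoff is (1/8)·6 + (1/4)·12 + (5/8)·6 = 15/2.
If the keeper plays C, the kicker's expected payoff is (1/8)·6 + (1/4)·6 + (5/8)·11 = 73/8.
If the keeper plays R, the kicker's expected payoff is (1/8)·11 + (1/4)·(-3) + (5/8)·7 = 5.
The keeper minimizes the kicker's payoff; the smallest is 5, so the best response is R.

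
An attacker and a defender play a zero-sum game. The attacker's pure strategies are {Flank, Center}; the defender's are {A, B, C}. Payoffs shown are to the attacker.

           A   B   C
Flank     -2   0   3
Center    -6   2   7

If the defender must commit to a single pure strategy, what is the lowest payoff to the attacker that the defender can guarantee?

Column maxima: A → -2, B → 2, C → 7.
The smallest of these is -2.

-2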